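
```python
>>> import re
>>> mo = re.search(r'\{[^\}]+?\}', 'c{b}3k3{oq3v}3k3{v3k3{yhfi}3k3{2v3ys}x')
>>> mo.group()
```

'{b}'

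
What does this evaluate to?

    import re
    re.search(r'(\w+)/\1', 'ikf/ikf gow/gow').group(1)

The backreference `\1` re-matches whatever the first group consumed, character for character.
`re.search` scans for the first position where the pattern succeeds.
The match spans [0:7] → 'ikf/ikf'.
Captured: group 1 = 'ikf'.

'ikf'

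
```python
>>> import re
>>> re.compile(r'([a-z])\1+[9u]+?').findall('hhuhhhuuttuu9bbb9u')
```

['h', 'h', 't', 'b']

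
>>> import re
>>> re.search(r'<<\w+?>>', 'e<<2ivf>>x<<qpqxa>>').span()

The match spans [1:9] → '<<2ivf>>'.

(1, 9)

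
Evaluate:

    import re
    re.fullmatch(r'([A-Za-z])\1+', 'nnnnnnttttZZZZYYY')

None

For `fullmatch`, every character of the input must be accounted for by the pattern.
Here the pattern can't cover the whole string, so the call returns None.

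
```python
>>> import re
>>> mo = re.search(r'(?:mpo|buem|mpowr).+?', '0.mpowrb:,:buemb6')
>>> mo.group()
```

Alternation tries branches left to right and keeps the first one that lets the overall match succeed at that position.
`re.search` scans for the first position where the pattern succeeds.
The match spans [2:6] → 'mpow'.

'mpow'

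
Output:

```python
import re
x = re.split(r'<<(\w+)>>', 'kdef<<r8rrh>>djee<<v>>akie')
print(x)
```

With a capturing group present, the delimiter's captured portion is kept in the result list.

['kdef', 'r8rrh', 'djee', 'v', 'akie']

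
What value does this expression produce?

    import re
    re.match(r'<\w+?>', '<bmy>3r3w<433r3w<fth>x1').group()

'<bmy>'

`re.match` won't scan ahead — the pattern has to work from the very first character.
The match spans [0:5] → '<bmy>'.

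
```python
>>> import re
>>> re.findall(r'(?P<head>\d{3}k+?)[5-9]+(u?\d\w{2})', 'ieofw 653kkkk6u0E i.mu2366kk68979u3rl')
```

[('366kk', 'u3rl')]

The pattern matches exactly 3 of a digit, then one or more of a literal 'k' (lazy) (captured as 'head'); then one or more of a character in [5-9]; then optionally the literal 'u', then a digit, then exactly 2 of a word character (captured).
`findall` packs the 2 group values into a tuple for every match.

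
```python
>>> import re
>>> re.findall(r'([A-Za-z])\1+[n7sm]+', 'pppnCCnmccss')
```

A backreference is literal: `\1` must see the identical characters the first group matched.
Matches: at [0:4] match 'pppn', group 1 = 'p'; at [4:8] match 'CCnm', group 1 = 'C'; at [8:12] match 'ccss', group 1 = 'c'.
One capturing group, so `findall` returns just the captured substring from each match — 3 in all.

['p', 'C', 'c']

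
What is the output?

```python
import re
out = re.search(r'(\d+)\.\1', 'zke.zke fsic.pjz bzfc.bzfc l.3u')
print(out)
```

The backreference `\1` re-matches whatever the first group consumed, character for character.
Here nothing in the string fits, so the call returns None.

None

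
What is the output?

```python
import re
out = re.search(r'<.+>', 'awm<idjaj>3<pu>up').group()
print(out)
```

<idjaj>3<pu>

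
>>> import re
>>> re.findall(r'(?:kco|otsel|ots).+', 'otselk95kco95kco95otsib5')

`findall` yields the raw match text (1 of them) because the pattern has no groups.

['otselk95kco95kco95otsib5']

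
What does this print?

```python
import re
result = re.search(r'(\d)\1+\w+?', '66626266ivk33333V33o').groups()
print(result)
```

('6',)

After group 1 captures some text, `\1` only succeeds where that same text appears again.
Unlike `match`, `search` isn't anchored — it looks for the pattern anywhere in the string.
The match spans [0:4] → '6662'.
Captured: group 1 = '6'.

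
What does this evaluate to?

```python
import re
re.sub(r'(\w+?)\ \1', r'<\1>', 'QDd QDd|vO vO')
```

'<QDd>|<vO>'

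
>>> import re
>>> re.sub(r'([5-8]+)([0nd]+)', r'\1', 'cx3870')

'cx387'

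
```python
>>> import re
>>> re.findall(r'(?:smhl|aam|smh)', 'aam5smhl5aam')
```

['aam', 'smhl', 'aam']

Alternation tries branches left to right and keeps the first one that lets the overall match succeed at that position.
Matches: at [0:3] → 'aam'; at [4:8] → 'smhl'; at [9:12] → 'aam'.
With no groups in the pattern, `findall` gives back each whole match — 3 here.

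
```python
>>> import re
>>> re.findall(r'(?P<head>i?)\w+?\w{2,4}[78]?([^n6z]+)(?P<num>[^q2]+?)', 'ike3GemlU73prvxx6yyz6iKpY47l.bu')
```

[('i', 'mlU73prvxx', '6'), ('', 'KpY47l.b', 'u')]

Lazy quantifiers expand one character at a time until the remainder of the pattern can match.
Multiple groups make `findall` return tuples — one 3-tuple for each match.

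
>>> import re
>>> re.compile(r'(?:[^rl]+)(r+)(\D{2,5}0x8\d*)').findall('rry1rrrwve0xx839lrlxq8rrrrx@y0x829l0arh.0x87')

[('rrrr', 'x@y0x829'), ('r', 'h.0x87')]

Pattern: one or more of any character except [rl] (non-capturing group); then one or more of a literal 'r' (captured); then 2 to 5 of a non-digit, then the literal '0x8', then zero or more of a digit (captured).
2 groups means each result is a tuple of 2 captured strings — 2 here.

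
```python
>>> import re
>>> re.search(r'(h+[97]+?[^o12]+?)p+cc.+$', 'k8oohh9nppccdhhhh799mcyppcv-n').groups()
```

('hh9n',)

The match spans [4:29] → 'hh9nppccdhhhh799mcyppcv-n'.
Captured: group 1 = 'hh9n'.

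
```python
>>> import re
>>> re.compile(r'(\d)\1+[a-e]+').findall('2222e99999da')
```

A backreference is literal: `\1` must see the identical characters the first group matched.
Walking the string: at [0:5] match '2222e', group 1 = '2'; at [5:12] match '99999da', group 1 = '9'.
One capturing group, so `findall` returns just the captured substring from each match — 2 in all.

['2', '9']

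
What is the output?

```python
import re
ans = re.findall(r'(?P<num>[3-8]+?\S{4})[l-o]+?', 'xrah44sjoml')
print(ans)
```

['44sjo']

This matches one or more of a character in [3-8] (lazy), then exactly 4 of a non-whitespace character (captured as 'num'); then one or more of a character in [l-o] (lazy).
A non-greedy quantifier consumes as few characters as it can — just enough that the remainder of the pattern still matches from where it stops; whatever follows it matches normally.
Scanning left to right: at [4:10] match '44sjom', group 1 = '44sjo'.
Because there's exactly one group, `findall` drops the full match and keeps group 1 from the one hit.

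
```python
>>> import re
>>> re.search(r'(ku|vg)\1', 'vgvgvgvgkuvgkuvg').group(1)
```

'vg'

The match spans [0:4] → 'vgvg'.
Captured: group 1 = 'vg'.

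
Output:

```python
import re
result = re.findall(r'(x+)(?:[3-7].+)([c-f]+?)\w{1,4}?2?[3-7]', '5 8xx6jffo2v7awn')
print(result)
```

This matches one or more of a literal 'x' (captured); then a character in [3-7], then one or more of any character (non-capturing group); then one or more of a character in [c-f] (lazy) (captured); then 1 to 4 of a word character (lazy), then optionally the literal '2', then a character in [3-7].
2 groups means the one result is a tuple of 2 captured strings — 1 here.

[('xx', 'f')]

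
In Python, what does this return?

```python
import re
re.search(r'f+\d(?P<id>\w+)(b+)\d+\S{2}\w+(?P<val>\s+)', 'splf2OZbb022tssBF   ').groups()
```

The match spans [3:20] → 'f2OZbb022tssBF   '.
Captured: group 1 = 'OZb', group 2 = 'b', group 3 = '   '.

('OZb', 'b', '   ')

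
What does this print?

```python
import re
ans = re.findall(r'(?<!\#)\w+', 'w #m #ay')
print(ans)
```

['w', 'y']

A negative assertion filters positions out without eating any characters.
With no groups in the pattern, `findall` gives back each whole match — 2 here.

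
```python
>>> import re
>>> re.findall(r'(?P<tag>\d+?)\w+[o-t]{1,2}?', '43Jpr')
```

['4']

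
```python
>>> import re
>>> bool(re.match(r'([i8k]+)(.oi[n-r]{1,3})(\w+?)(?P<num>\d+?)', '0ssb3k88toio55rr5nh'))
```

False

Pattern: one or more of one of [i8k] (captured); then any character, then the literal 'oi', then 1 to 3 of a character in [n-r] (captured); then one or more of a word character (lazy) (captured); then one or more of a digit (lazy) (captured as 'num').
`match` is anchored at position 0; if the pattern doesn't fit there, it returns None.
Here position 0 doesn't satisfy it, so the call returns None, and `bool(None)` is False.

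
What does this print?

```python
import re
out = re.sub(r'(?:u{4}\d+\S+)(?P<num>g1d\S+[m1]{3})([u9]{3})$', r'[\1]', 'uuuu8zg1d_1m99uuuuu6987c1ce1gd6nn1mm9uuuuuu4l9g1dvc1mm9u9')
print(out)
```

[g1dvc1mm]

The replacement refers to a captured group, so each match is rewritten using its own captured text.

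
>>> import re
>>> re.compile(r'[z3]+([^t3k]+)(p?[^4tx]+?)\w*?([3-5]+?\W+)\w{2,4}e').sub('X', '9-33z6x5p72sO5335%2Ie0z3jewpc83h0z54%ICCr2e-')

Each match is replaced by 'X'.

'9-X0z3jewpc83h0z54%ICCr2e-'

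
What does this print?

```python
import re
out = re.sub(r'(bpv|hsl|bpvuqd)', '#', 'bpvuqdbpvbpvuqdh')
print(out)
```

The regex engine tests alternatives in the order written; an earlier branch that matches wins even if a later one would match more.
Matches: at [0:3] → 'bpv'; at [6:9] → 'bpv'; at [9:12] → 'bpv'.
Every occurrence is swapped for '#'.

#uqd##uqdh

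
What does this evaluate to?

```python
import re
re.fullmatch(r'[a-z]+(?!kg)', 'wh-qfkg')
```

The negative lookahead/lookbehind blocks any match where the forbidden context is present.
`re.fullmatch` is like wrapping the pattern in `^…$` (in single-line mode).
Here the pattern can't cover the whole string, so the call returns None.

None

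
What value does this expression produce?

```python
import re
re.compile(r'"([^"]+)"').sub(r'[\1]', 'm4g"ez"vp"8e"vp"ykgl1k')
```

'm4g[ez]vp[8e]vp"ykgl1k'

Matches: at [3:7] → '"ez"'; at [9:13] → '"8e"'.
The replacement refers to a captured group, so each match is rewritten using its own captured text.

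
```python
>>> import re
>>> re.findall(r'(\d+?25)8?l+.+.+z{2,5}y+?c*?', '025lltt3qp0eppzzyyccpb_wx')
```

Because there's exactly one group, `findall` drops the full match and keeps group 1 from the one hit.

['025']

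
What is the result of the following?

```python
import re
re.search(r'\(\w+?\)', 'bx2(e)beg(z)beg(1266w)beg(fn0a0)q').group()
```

'(e)'

The match spans [3:6] → '(e)'.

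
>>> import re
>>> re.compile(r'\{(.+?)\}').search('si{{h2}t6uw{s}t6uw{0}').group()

A non-greedy quantifier consumes as few characters as it can — just enough that the remainder of the pattern still matches from where it stops; whatever follows it matches normally.
Unlike `match`, `search` isn't anchored — it looks for the pattern anywhere in the string.
The match spans [2:7] → '{{h2}'.
Captured: group 1 = '{h2'.

'{{h2}'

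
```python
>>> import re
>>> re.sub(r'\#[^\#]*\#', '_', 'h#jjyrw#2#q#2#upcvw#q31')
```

Matches: at [1:8] → '#jjyrw#'; at [9:12] → '#q#'; at [13:20] → '#upcvw#'.
Each match is replaced by '_'.

'h_2_2_q31'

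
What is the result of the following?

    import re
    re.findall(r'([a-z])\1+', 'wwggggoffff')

['w', 'g', 'f']

After group 1 captures some text, `\1` only succeeds where that same text appears again.
One capturing group, so `findall` returns just the captured substring from each match — 3 in all.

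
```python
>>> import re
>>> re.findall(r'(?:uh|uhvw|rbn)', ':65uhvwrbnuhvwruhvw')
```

The regex engine tests alternatives in the order written; an earlier branch that matches wins even if a later one would match more.
Since nothing is captured, `findall` lists the 4 matched substrings directly.

['uh', 'rbn', 'uh', 'uh']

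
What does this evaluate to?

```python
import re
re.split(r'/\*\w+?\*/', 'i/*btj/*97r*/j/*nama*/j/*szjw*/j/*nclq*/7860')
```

Each match becomes a cut point; 5 segments remain.

['i/*btj', 'j', 'j', 'j', '7860']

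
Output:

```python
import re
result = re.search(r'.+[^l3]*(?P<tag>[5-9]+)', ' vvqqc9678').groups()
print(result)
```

('8',)

The pattern matches one or more of any character, then zero or more of any character except [l3]; then one or more of a character in [5-9] (captured as 'tag').
`re.search` scans for the first position where the pattern succeeds.
The match spans [0:10] → ' vvqqc9678'.
Captured: group 1 = '8'.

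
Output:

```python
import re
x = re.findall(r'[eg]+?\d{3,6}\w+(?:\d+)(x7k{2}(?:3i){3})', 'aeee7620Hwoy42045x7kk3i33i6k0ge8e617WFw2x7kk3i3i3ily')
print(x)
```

This matches one or more of one of [eg] (lazy), then 3 to 6 of a digit, then one or more of a word character; then one or more of a digit (non-capturing group); then the literal 'x7', then exactly 2 of a literal 'k', then the literal '3i' repeated 3 times (captured).
Scanning left to right: at [1:50] match 'eee7620Hwoy42045x7kk3i33i6k0ge8e617WFw2x7kk3i3i3i', group 1 = 'x7kk3i3i3i'.
One capturing group, so `findall` returns just the captured substring from the one match — 1 in all.

['x7kk3i3i3i']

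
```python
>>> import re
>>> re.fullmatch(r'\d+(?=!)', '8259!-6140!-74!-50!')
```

None

Because the assertion is zero-width, the text it checks is not consumed and won't appear in the result.
For `fullmatch`, every character of the input must be accounted for by the pattern.
Here the pattern can't cover the whole string, so the call returns None.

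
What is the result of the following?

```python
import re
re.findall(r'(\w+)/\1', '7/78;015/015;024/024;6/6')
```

['7', '015', '024', '6']

The backreference `\1` re-matches whatever the first group consumed, character for character.
Matches: at [0:3] match '7/7', group 1 = '7'; at [5:12] match '015/015', group 1 = '015'; at [13:20] match '024/024', group 1 = '024'; at [21:24] match '6/6', group 1 = '6'.
With a single group, `findall` returns only what that group captured — 4 items.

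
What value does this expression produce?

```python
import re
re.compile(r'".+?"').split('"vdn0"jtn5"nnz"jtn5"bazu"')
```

Lazy quantifiers expand one character at a time until the remainder of the pattern can match.
Splitting on the pattern gives 4 pieces.

['', 'jtn5', 'jtn5', '']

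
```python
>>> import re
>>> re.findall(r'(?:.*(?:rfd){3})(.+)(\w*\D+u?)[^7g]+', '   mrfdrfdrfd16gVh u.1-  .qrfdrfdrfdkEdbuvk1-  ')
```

Pattern: zero or more of any character, then the literal 'rfd' repeated 3 times (non-capturing group); then one or more of any character (captured); then zero or more of a word character, then one or more of a non-digit, then optionally a literal 'u' (captured); then one or more of any character except [7g].
Walking the string: at [0:47] match '   mrfdrfdrfd16gVh u.1-  .qrfdrfdrfdkEdbuvk1-  ', groups = ('kEdbuvk1-', ' ').
With 2 capturing groups, `findall` returns a 2-tuple per match.

[('kEdbuvk1-', ' ')]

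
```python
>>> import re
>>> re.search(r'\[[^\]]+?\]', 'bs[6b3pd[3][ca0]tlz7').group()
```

'[6b3pd[3]'

`search` walks the string left to right and returns the first match it finds.
The match spans [2:11] → '[6b3pd[3]'.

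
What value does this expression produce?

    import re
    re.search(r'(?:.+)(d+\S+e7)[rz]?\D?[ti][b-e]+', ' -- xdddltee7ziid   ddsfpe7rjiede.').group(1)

The match spans [0:33] → ' -- xdddltee7ziid   ddsfpe7rjiede'.
Captured: group 1 = 'dsfpe7'.

'dsfpe7'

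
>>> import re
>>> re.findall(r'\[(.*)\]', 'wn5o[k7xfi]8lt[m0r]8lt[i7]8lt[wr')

Walking the string: at [4:26] match '[k7xfi]8lt[m0r]8lt[i7]', group 1 = 'k7xfi]8lt[m0r]8lt[i7'.
Because there's exactly one group, `findall` drops the full match and keeps group 1 from the one hit.

['k7xfi]8lt[m0r]8lt[i7']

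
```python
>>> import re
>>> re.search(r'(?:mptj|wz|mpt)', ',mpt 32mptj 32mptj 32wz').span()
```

(1, 4)

The match spans [1:4] → 'mpt'.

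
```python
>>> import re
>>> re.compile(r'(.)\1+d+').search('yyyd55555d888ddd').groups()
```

('y',)

A backreference is literal: `\1` must see the identical characters the first group matched.
`re.search` scans for the first position where the pattern succeeds.
The match spans [0:4] → 'yyyd'.
Captured: group 1 = 'y'.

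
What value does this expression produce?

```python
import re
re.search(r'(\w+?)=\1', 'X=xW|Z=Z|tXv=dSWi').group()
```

After group 1 captures some text, `\1` only succeeds where that same text appears again.
`re.search` scans for the first position where the pattern succeeds.
The match spans [5:8] → 'Z=Z'.
Captured: group 1 = 'Z'.

'Z=Z'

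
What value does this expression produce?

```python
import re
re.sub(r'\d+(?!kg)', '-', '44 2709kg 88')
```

`(?!…)`/`(?<!…)` only lets a position through if the neighbouring text does NOT match; no characters are consumed.
Matches: at [0:2] → '44'; at [3:6] → '270'; at [10:12] → '88'.
`sub` substitutes '-' at each match site.

'- -9kg -'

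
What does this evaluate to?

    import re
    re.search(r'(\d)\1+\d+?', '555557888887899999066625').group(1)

After group 1 captures some text, `\1` only succeeds where that same text appears again.
`re.search` tries every starting position until one works.
The match spans [0:6] → '555557'.
Captured: group 1 = '5'.

'5'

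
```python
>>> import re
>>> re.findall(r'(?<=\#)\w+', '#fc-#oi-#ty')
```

['fc', 'oi', 'ty']

The lookaround is zero-width — it requires the adjacent text to match without consuming it, so the asserted text isn't part of the match.
Matches: at [1:3] → 'fc'; at [5:7] → 'oi'; at [9:11] → 'ty'.
With no groups in the pattern, `findall` gives back each whole match — 3 here.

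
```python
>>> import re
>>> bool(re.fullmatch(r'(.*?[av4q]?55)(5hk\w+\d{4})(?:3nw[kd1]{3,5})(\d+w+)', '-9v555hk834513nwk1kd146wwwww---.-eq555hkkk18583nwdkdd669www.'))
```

`re.fullmatch` requires the pattern to consume the entire string.
Here there's no way to consume every character, so the call returns None, and `bool(None)` is False.

False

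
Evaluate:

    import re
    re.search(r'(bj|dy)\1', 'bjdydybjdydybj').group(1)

'dy'

`\1` has to match the exact text group 1 already captured.
Unlike `match`, `search` isn't anchored — it looks for the pattern anywhere in the string.
The match spans [2:6] → 'dydy'.
Captured: group 1 = 'dy'.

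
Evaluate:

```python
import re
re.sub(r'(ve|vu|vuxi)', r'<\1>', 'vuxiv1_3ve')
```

The regex engine tests alternatives in the order written; an earlier branch that matches wins even if a later one would match more.
Matches: at [0:2] → 'vu'; at [8:10] → 've'.
The replacement refers to a captured group, so each match is rewritten using its own captured text.

'<vu>xiv1_3<ve>'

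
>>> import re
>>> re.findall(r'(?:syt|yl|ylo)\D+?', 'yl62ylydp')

Matches: at [4:7] → 'yly'.
`findall` yields the raw match text (1 of them) because the pattern has no groups.

['yly']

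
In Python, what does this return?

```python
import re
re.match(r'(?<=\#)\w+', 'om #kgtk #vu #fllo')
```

The lookaround is zero-width — it requires the adjacent text to match without consuming it, so the asserted text isn't part of the match.
With `match`, the pattern is implicitly anchored at the beginning.
Here position 0 doesn't satisfy it, so the call returns None.

None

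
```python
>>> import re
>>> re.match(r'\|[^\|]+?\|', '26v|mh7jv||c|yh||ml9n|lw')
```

`re.match` only tries the pattern at the start of the string.
Here the pattern fails at index 0, so the call returns None.

None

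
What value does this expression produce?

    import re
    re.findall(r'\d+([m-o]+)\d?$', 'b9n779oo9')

['oo']

Pattern: one or more of a digit; then one or more of a character in [m-o] (captured); then optionally a digit; then anchored at the end.
Because there's exactly one group, `findall` drops the full match and keeps group 1 from the one hit.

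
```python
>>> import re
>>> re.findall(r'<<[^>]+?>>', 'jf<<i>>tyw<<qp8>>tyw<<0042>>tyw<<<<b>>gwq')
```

With no groups in the pattern, `findall` gives back each whole match — 4 here.

['<<i>>', '<<qp8>>', '<<0042>>', '<<<<b>>']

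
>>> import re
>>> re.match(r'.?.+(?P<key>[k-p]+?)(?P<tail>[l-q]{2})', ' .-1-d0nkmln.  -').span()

(0, 12)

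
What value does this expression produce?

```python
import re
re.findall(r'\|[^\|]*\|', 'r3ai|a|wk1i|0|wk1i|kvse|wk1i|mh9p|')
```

['|a|', '|0|', '|kvse|', '|mh9p|']

Walking the string: at [4:7] → '|a|'; at [11:14] → '|0|'; at [18:24] → '|kvse|'; at [28:34] → '|mh9p|'.
Since nothing is captured, `findall` lists the 4 matched substrings directly.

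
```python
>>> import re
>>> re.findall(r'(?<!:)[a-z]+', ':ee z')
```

['e', 'z']

`(?!…)`/`(?<!…)` only lets a position through if the neighbouring text does NOT match; no characters are consumed.
Walking the string: at [2:3] → 'e'; at [4:5] → 'z'.
No capturing groups, so `findall` returns the 2 full match strings.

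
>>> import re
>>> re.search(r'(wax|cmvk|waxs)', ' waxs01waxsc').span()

(1, 4)

Alternation tries branches left to right and keeps the first one that lets the overall match succeed at that position.
The match spans [1:4] → 'wax'.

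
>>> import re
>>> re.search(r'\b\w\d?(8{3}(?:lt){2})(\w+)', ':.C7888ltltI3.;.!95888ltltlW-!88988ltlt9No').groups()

('888ltlt', 'I3')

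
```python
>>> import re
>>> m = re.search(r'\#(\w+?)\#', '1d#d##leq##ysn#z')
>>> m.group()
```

'#d#'

The match spans [2:5] → '#d#'.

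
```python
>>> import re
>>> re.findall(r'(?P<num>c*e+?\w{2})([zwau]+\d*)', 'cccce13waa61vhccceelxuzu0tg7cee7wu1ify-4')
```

[('cccce13', 'waa61'), ('ccceelx', 'uzu0'), ('cee7', 'wu1')]

The `?` after the quantifier makes it lazy — it takes as little as possible before letting the rest of the pattern try.
`findall` packs the 2 group values into a tuple for every match.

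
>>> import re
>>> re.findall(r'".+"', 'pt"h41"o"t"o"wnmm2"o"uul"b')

Walking the string: at [2:25] → '"h41"o"t"o"wnmm2"o"uul"'.
No capturing groups, so `findall` returns the 1 full match string.

['"h41"o"t"o"wnmm2"o"uul"']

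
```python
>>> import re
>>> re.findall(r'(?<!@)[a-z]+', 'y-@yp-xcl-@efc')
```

A negative assertion filters positions out without eating any characters.
Walking the string: at [0:1] → 'y'; at [4:5] → 'p'; at [6:9] → 'xcl'; at [12:14] → 'fc'.
Since nothing is captured, `findall` lists the 4 matched substrings directly.

['y', 'p', 'xcl', 'fc']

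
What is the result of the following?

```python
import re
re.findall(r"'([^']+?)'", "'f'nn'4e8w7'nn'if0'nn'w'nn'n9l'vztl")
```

['f', '4e8w7', 'if0', 'w', 'n9l']

With a single group, `findall` returns only what that group captured — 5 items.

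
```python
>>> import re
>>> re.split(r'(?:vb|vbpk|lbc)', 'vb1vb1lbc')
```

['', '1', '1', '']

Each match becomes a cut point; 4 segments remain.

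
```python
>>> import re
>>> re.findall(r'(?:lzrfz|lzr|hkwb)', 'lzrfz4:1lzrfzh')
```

`|` is ordered: at each position the engine commits to the first alternative that works.
No capturing groups, so `findall` returns the 2 full match strings.

['lzrfz', 'lzrfz']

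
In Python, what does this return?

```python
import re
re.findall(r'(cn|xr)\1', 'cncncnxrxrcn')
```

['cn', 'xr']

`\1` is not a pattern — it's the concrete string captured by group 1, re-applied verbatim.
Walking the string: at [0:4] match 'cncn', group 1 = 'cn'; at [6:10] match 'xrxr', group 1 = 'xr'.
`findall` collects group 1 from each match (2 total).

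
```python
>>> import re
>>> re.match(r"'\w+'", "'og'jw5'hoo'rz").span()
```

(0, 4)

`re.match` won't scan ahead — the pattern has to work from the very first character.
The match spans [0:4] → "'og'".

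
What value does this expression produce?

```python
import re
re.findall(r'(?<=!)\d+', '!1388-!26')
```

['1388', '26']

The `(?=…)`/`(?<=…)` assertion just peeks at neighbouring text; it doesn't advance the match position.
Matches: at [1:5] → '1388'; at [7:9] → '26'.
With no groups in the pattern, `findall` gives back each whole match — 2 here.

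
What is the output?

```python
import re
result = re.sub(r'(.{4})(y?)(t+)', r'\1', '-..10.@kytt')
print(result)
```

-..10.@k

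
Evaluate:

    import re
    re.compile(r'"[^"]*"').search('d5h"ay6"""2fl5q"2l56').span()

(3, 8)

`re.search` scans for the first position where the pattern succeeds.
The match spans [3:8] → '"ay6"'.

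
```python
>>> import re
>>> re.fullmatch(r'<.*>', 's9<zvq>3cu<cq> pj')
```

`re.fullmatch` requires the pattern to consume the entire string.
Here the string isn't matched end-to-end, so the call returns None.

None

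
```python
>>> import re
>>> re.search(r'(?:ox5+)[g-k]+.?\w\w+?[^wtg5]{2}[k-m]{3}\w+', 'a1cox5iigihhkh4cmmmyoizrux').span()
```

(3, 26)

Pattern: the literal 'ox', then one or more of the literal '5' (non-capturing group); then one or more of a character in [g-k]; then optionally any character, then a word character; then one or more of a word character (lazy); then exactly 2 of any character except [wtg5], then exactly 3 of a character in [k-m], then one or more of a word character.
Unlike `match`, `search` isn't anchored — it looks for the pattern anywhere in the string.
The match spans [3:26] → 'ox5iigihhkh4cmmmyoizrux'.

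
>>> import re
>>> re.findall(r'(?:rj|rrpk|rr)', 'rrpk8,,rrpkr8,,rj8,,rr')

Alternation tries branches left to right and keeps the first one that lets the overall match succeed at that position.
Walking the string: at [0:4] → 'rrpk'; at [7:11] → 'rrpk'; at [15:17] → 'rj'; at [20:22] → 'rr'.
No capturing groups, so `findall` returns the 4 full match strings.

['rrpk', 'rrpk', 'rj', 'rr']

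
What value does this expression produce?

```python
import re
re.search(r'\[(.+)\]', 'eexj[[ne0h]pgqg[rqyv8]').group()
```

Unlike `match`, `search` isn't anchored — it looks for the pattern anywhere in the string.
The match spans [4:22] → '[[ne0h]pgqg[rqyv8]'.
Captured: group 1 = '[ne0h]pgqg[rqyv8'.

'[[ne0h]pgqg[rqyv8]'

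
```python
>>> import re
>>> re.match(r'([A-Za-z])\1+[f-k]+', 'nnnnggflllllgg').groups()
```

('n',)

The match spans [0:7] → 'nnnnggf'.
Captured: group 1 = 'n'.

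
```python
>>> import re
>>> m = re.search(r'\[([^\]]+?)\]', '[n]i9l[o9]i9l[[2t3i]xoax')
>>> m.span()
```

The match spans [0:3] → '[n]'.

(0, 3)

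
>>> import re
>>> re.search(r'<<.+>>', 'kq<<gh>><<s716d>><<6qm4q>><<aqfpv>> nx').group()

The match spans [2:35] → '<<gh>><<s716d>><<6qm4q>><<aqfpv>>'.

'<<gh>><<s716d>><<6qm4q>><<aqfpv>>'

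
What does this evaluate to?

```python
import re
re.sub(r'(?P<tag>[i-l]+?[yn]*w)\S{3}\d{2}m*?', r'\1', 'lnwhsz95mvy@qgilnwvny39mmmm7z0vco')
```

'lnwmvy@qgilnwmmmm7z0vco'

The `?` after the quantifier makes it lazy — it takes as little as possible before letting the rest of the pattern try.
`\1` in the replacement pulls in group 1's text for each match.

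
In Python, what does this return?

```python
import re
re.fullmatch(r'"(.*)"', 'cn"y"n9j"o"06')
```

None

`re.fullmatch` requires the pattern to consume the entire string.
Here the pattern can't cover the whole string, so the call returns None.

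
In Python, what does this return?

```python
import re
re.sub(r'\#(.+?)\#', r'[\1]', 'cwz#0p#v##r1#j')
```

'cwz[0p]v[#r1]j'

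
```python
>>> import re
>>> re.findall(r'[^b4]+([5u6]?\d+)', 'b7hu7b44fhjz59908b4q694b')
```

Pattern: one or more of any character except [b4]; then optionally one of [5u6], then one or more of a digit (captured).
Scanning left to right: at [1:5] match '7hu7', group 1 = '7'; at [8:17] match 'fhjz59908', group 1 = '8'; at [19:23] match 'q694', group 1 = '4'.
Because there's exactly one group, `findall` drops the full match and keeps group 1 from each hit.

['7', '8', '4']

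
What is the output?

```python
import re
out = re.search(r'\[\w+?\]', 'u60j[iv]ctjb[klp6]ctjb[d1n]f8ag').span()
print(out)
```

(4, 8)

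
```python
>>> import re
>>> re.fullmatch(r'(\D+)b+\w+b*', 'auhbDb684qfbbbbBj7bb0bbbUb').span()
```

`fullmatch` succeeds only if the pattern covers the string from start to end.
The match spans [0:26] → 'auhbDb684qfbbbbBj7bb0bbbUb'.

(0, 26)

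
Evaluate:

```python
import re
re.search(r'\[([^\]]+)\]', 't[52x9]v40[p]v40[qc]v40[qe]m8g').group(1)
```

'52x9'

`re.search` tries every starting position until one works.
The match spans [1:7] → '[52x9]'.
Captured: group 1 = '52x9'.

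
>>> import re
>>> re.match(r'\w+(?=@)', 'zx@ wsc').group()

Lookahead/lookbehind check context without consuming it, so the matched span excludes the asserted characters.
`re.match` only tries the pattern at the start of the string.
The match spans [0:2] → 'zx'.

'zx'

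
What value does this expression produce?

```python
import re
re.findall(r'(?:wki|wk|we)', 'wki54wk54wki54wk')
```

Alternation tries branches left to right and keeps the first one that lets the overall match succeed at that position.
Matches: at [0:3] → 'wki'; at [5:7] → 'wk'; at [9:12] → 'wki'; at [14:16] → 'wk'.
No capturing groups, so `findall` returns the 4 full match strings.

['wki', 'wk', 'wki', 'wk']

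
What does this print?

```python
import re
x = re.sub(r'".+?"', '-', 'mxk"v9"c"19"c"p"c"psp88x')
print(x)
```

mxk-c-c-c"psp88x

A non-greedy quantifier consumes as few characters as it can — just enough that the remainder of the pattern still matches from where it stops; whatever follows it matches normally.
Matches: at [3:7] → '"v9"'; at [8:12] → '"19"'; at [13:16] → '"p"'.
`sub` substitutes '-' at each match site.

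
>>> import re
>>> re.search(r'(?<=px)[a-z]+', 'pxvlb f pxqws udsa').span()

Because the assertion is zero-width, the text it checks is not consumed and won't appear in the result.
The match spans [2:5] → 'vlb'.

(2, 5)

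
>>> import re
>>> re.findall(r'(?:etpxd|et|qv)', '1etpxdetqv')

['etpxd', 'et', 'qv']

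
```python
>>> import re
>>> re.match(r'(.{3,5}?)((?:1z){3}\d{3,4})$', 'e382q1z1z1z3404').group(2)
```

'1z1z1z3404'

Pattern: 3 to 5 of any character (lazy) (captured); then the literal '1z' repeated 3 times, then 3 to 4 of a digit (captured); then anchored at the end.
With `match`, the pattern is implicitly anchored at the beginning.
The match spans [0:15] → 'e382q1z1z1z3404'.
Captured: group 1 = 'e382q', group 2 = '1z1z1z3404'.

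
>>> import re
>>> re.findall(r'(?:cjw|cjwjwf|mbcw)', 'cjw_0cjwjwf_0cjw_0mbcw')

['cjw', 'cjw', 'cjw', 'mbcw']

`|` is ordered: at each position the engine commits to the first alternative that works.
Since nothing is captured, `findall` lists the 4 matched substrings directly.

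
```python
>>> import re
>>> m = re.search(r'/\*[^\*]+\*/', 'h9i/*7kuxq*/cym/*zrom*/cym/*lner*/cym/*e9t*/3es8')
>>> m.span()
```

(3, 12)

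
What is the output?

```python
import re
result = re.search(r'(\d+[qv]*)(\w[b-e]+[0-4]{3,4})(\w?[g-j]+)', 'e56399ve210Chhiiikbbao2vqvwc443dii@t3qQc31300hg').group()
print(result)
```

56399ve210Chhiii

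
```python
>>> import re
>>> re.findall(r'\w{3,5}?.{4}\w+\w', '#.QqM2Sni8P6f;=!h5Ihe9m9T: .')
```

['QqM2Sni8P6f', 'h5Ihe9m9T']

This matches 3 to 5 of a word character (lazy), then exactly 4 of any character; then one or more of a word character; then a word character.
Since nothing is captured, `findall` lists the 2 matched substrings directly.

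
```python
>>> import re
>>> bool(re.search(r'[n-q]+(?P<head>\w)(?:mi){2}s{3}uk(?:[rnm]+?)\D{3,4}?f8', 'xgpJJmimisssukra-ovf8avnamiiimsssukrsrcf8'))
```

Here the pattern never matches, so the call returns None, and `bool(None)` is False.

False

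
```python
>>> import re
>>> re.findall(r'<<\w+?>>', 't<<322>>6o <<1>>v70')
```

['<<322>>', '<<1>>']

Matches: at [1:8] → '<<322>>'; at [11:16] → '<<1>>'.
Since nothing is captured, `findall` lists the 2 matched substrings directly.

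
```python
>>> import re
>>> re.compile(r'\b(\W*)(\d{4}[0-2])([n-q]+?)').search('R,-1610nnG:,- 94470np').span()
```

Pattern: a word boundary (`\b`, zero-width); then zero or more of a non-word character (captured); then exactly 4 of a digit, then a character in [0-2] (captured); then one or more of a character in [n-q] (lazy) (captured).
A `+?`/`*?`/`{m,n}?` starts at its minimum and grows only as far as needed for what follows to match.
Unlike `match`, `search` isn't anchored — it looks for the pattern anywhere in the string.
The match spans [10:20] → ':,- 94470n'.
Captured: group 1 = ':,- ', group 2 = '94470', group 3 = 'n'.

(10, 20)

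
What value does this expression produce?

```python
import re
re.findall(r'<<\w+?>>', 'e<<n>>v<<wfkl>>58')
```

['<<n>>', '<<wfkl>>']

Scanning left to right: at [1:6] → '<<n>>'; at [7:15] → '<<wfkl>>'.
`findall` yields the raw match text (2 of them) because the pattern has no groups.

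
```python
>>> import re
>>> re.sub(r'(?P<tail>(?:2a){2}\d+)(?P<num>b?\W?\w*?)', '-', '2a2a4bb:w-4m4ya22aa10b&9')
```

'-b:w-4m4ya22aa10b&9'

This matches the literal '2a' repeated 2 times, then one or more of a digit (captured as 'tail'); then optionally a literal 'b', then optionally a non-word character, then zero or more of a word character (lazy) (captured as 'num').
The `?` after the quantifier makes it lazy — it takes as little as possible before letting the rest of the pattern try.
Matches: at [0:6] → '2a2a4b'.
Each match is replaced by '-'.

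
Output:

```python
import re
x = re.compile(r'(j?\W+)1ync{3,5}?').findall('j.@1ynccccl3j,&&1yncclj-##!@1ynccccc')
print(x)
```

['j.@', 'j-##!@']

This matches optionally the literal 'j', then one or more of a non-word character (captured); then the literal '1yn', then 3 to 5 of a literal 'c' (lazy).
With a single group, `findall` returns only what that group captured — 2 items.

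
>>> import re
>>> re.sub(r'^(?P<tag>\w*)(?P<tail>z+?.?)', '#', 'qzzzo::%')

The pattern matches anchored at the start of the string; then zero or more of a word character (captured as 'tag'); then one or more of the literal 'z' (lazy), then optionally any character (captured as 'tail').
Matches: at [0:5] → 'qzzzo'.
Every occurrence is swapped for '#'.

'#::%'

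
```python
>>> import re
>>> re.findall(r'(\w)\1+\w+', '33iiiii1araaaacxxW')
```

['3']

After group 1 captures some text, `\1` only succeeds where that same text appears again.
Walking the string: at [0:18] match '33iiiii1araaaacxxW', group 1 = '3'.
One capturing group, so `findall` returns just the captured substring from the one match — 1 in all.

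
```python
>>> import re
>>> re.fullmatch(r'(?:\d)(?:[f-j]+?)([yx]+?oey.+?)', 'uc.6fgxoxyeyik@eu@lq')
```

`re.fullmatch` requires the pattern to consume the entire string.
Here there's no way to consume every character, so the call returns None.

None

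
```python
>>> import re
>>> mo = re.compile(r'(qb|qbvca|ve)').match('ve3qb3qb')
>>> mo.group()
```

've'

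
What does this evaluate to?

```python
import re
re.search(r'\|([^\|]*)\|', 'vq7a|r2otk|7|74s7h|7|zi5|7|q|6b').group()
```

'|r2otk|'

The match spans [4:11] → '|r2otk|'.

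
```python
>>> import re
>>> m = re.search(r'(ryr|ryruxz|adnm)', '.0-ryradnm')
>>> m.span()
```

(3, 6)

Unlike `match`, `search` isn't anchored — it looks for the pattern anywhere in the string.
The match spans [3:6] → 'ryr'.
Captured: group 1 = 'ryr'.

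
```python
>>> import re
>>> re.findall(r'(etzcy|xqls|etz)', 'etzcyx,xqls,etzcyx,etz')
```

['etzcy', 'xqls', 'etzcy', 'etz']

The regex engine tests alternatives in the order written; an earlier branch that matches wins even if a later one would match more.
Scanning left to right: at [0:5] match 'etzcy', group 1 = 'etzcy'; at [7:11] match 'xqls', group 1 = 'xqls'; at [12:17] match 'etzcy', group 1 = 'etzcy'; at [19:22] match 'etz', group 1 = 'etz'.
With a single group, `findall` returns only what that group captured — 4 items.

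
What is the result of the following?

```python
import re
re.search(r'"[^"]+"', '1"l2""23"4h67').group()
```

'"l2"'

The match spans [1:5] → '"l2"'.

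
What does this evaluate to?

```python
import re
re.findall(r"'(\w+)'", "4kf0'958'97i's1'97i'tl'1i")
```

Walking the string: at [4:9] match "'958'", group 1 = '958'; at [12:16] match "'s1'", group 1 = 's1'; at [19:23] match "'tl'", group 1 = 'tl'.
With a single group, `findall` returns only what that group captured — 3 items.

['958', 's1', 'tl']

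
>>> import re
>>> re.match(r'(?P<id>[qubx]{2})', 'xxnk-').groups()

('xx',)

The match spans [0:2] → 'xx'.
Captured: group 1 = 'xx'.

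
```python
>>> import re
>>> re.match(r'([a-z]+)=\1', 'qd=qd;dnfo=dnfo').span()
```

(0, 5)

The backreference `\1` re-matches whatever the first group consumed, character for character.
`match` is anchored at position 0; if the pattern doesn't fit there, it returns None.
The match spans [0:5] → 'qd=qd'.
Captured: group 1 = 'qd'.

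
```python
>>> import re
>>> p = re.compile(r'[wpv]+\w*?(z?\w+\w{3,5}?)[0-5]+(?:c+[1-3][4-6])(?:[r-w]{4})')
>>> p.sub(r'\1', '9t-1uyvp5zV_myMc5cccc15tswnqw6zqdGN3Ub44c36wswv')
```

A `+?`/`*?`/`{m,n}?` starts at its minimum and grows only as far as needed for what follows to match.
`\1` in the replacement pulls in group 1's text for each match.

'9t-1uy5zV_myMc5cccc15tswnqw6zqdGN3Ub4'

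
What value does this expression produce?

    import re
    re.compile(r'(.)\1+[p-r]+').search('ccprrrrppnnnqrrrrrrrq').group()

'ccprrrrpp'

`\1` has to match the exact text group 1 already captured.
Unlike `match`, `search` isn't anchored — it looks for the pattern anywhere in the string.
The match spans [0:9] → 'ccprrrrpp'.
Captured: group 1 = 'c'.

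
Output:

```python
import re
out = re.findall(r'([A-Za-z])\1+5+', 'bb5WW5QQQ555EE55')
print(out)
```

['b', 'W', 'Q', 'E']

The backreference `\1` re-matches whatever the first group consumed, character for character.
`findall` collects group 1 from each match (4 total).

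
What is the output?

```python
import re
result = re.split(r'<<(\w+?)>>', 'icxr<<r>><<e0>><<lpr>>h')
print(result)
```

['icxr', 'r', '', 'e0', '', 'lpr', 'h']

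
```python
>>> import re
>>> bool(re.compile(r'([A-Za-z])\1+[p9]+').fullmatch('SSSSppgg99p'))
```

False

After group 1 captures some text, `\1` only succeeds where that same text appears again.
`re.fullmatch` is like wrapping the pattern in `^…$` (in single-line mode).
Here there's no way to consume every character, so the call returns None, and `bool(None)` is False.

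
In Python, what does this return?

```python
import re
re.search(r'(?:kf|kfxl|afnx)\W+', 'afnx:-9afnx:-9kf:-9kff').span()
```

(0, 6)

The match spans [0:6] → 'afnx:-'.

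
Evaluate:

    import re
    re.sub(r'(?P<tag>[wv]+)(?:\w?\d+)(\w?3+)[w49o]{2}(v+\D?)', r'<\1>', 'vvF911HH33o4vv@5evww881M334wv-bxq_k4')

This matches one or more of one of [wv] (captured as 'tag'); then optionally a word character, then one or more of a digit (non-capturing group); then optionally a word character, then one or more of the literal '3' (captured); then exactly 2 of one of [w49o]; then one or more of the literal 'v', then optionally a non-digit (captured).
Matches: at [17:30] → 'vww881M334wv-'.
Each match is replaced using the text its own group 1 captured.

'vvF911HH33o4vv@5e<vww>bxq_k4'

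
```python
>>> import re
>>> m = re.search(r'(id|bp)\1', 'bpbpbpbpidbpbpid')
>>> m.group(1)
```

'bp'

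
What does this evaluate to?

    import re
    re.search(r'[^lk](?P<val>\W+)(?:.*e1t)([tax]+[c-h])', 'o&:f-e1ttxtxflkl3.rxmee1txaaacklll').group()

'o&:f-e1ttxtxflkl3.rxmee1txaaac'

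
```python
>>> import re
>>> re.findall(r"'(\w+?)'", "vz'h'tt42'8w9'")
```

['h', '8w9']

With a single group, `findall` returns only what that group captured — 2 items.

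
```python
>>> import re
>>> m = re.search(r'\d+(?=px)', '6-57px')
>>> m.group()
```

Because the assertion is zero-width, the text it checks is not consumed and won't appear in the result.
Unlike `match`, `search` isn't anchored — it looks for the pattern anywhere in the string.
The match spans [2:4] → '57'.

'57'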